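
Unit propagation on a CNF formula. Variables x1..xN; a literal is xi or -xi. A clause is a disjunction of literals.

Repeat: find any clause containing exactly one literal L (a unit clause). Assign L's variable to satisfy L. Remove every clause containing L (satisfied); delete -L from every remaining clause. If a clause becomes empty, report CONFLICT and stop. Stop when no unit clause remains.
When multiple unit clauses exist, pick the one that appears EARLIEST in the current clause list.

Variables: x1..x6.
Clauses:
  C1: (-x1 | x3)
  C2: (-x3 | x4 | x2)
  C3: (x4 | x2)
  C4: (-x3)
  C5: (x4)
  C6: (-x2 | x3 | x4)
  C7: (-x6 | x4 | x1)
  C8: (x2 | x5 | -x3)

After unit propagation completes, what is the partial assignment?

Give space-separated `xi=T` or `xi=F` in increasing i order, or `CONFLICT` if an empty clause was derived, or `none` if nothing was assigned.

unit clause [-3] forces x3=F; simplify:
  drop 3 from [-1, 3] -> [-1]
  drop 3 from [-2, 3, 4] -> [-2, 4]
  satisfied 3 clause(s); 5 remain; assigned so far: [3]
unit clause [-1] forces x1=F; simplify:
  drop 1 from [-6, 4, 1] -> [-6, 4]
  satisfied 1 clause(s); 4 remain; assigned so far: [1, 3]
unit clause [4] forces x4=T; simplify:
  satisfied 4 clause(s); 0 remain; assigned so far: [1, 3, 4]

Answer: x1=F x3=F x4=T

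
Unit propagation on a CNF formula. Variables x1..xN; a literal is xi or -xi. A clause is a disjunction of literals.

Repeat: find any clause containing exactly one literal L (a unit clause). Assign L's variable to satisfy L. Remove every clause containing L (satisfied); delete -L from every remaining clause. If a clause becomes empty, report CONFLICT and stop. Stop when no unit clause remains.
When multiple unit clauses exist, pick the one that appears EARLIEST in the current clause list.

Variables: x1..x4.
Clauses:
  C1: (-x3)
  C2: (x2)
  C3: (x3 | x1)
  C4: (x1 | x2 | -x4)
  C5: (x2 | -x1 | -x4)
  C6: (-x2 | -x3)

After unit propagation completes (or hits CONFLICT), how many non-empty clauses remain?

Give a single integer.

unit clause [-3] forces x3=F; simplify:
  drop 3 from [3, 1] -> [1]
  satisfied 2 clause(s); 4 remain; assigned so far: [3]
unit clause [2] forces x2=T; simplify:
  satisfied 3 clause(s); 1 remain; assigned so far: [2, 3]
unit clause [1] forces x1=T; simplify:
  satisfied 1 clause(s); 0 remain; assigned so far: [1, 2, 3]

Answer: 0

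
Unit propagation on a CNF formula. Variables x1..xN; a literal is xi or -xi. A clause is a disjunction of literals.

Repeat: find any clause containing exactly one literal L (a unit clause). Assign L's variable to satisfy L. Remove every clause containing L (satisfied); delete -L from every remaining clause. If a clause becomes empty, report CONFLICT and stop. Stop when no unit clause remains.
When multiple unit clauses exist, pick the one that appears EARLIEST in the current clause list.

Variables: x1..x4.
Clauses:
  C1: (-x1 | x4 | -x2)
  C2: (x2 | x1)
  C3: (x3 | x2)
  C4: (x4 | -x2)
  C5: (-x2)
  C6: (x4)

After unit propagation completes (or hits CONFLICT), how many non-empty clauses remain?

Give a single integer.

unit clause [-2] forces x2=F; simplify:
  drop 2 from [2, 1] -> [1]
  drop 2 from [3, 2] -> [3]
  satisfied 3 clause(s); 3 remain; assigned so far: [2]
unit clause [1] forces x1=T; simplify:
  satisfied 1 clause(s); 2 remain; assigned so far: [1, 2]
unit clause [3] forces x3=T; simplify:
  satisfied 1 clause(s); 1 remain; assigned so far: [1, 2, 3]
unit clause [4] forces x4=T; simplify:
  satisfied 1 clause(s); 0 remain; assigned so far: [1, 2, 3, 4]

Answer: 0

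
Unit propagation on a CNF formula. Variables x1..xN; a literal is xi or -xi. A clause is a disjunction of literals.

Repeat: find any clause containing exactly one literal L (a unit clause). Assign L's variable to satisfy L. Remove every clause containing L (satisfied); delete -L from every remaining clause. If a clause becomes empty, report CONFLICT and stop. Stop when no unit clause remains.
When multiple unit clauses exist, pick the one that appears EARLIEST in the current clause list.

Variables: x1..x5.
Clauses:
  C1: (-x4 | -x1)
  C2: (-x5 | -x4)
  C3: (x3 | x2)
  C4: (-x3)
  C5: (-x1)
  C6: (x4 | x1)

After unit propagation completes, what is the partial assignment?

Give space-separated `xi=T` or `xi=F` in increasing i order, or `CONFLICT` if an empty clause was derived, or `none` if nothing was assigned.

Answer: x1=F x2=T x3=F x4=T x5=F

Derivation:
unit clause [-3] forces x3=F; simplify:
  drop 3 from [3, 2] -> [2]
  satisfied 1 clause(s); 5 remain; assigned so far: [3]
unit clause [2] forces x2=T; simplify:
  satisfied 1 clause(s); 4 remain; assigned so far: [2, 3]
unit clause [-1] forces x1=F; simplify:
  drop 1 from [4, 1] -> [4]
  satisfied 2 clause(s); 2 remain; assigned so far: [1, 2, 3]
unit clause [4] forces x4=T; simplify:
  drop -4 from [-5, -4] -> [-5]
  satisfied 1 clause(s); 1 remain; assigned so far: [1, 2, 3, 4]
unit clause [-5] forces x5=F; simplify:
  satisfied 1 clause(s); 0 remain; assigned so far: [1, 2, 3, 4, 5]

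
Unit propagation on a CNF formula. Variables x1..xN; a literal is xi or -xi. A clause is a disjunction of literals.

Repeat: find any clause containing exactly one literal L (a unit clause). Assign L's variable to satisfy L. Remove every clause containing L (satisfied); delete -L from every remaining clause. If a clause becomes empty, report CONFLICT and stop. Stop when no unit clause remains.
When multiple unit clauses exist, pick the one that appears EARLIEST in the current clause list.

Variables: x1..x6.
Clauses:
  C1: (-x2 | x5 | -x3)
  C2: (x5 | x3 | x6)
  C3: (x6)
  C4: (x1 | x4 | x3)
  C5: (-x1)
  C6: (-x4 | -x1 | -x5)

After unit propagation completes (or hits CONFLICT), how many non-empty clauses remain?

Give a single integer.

Answer: 2

Derivation:
unit clause [6] forces x6=T; simplify:
  satisfied 2 clause(s); 4 remain; assigned so far: [6]
unit clause [-1] forces x1=F; simplify:
  drop 1 from [1, 4, 3] -> [4, 3]
  satisfied 2 clause(s); 2 remain; assigned so far: [1, 6]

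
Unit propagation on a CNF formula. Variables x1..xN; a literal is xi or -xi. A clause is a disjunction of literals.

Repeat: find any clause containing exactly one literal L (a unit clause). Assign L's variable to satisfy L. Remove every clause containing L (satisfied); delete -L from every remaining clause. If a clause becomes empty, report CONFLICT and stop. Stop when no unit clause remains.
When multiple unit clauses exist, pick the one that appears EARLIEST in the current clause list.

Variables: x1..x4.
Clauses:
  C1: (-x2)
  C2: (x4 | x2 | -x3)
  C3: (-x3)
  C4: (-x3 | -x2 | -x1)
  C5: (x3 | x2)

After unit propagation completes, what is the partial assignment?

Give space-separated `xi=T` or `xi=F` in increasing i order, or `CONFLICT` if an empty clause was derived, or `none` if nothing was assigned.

unit clause [-2] forces x2=F; simplify:
  drop 2 from [4, 2, -3] -> [4, -3]
  drop 2 from [3, 2] -> [3]
  satisfied 2 clause(s); 3 remain; assigned so far: [2]
unit clause [-3] forces x3=F; simplify:
  drop 3 from [3] -> [] (empty!)
  satisfied 2 clause(s); 1 remain; assigned so far: [2, 3]
CONFLICT (empty clause)

Answer: CONFLICT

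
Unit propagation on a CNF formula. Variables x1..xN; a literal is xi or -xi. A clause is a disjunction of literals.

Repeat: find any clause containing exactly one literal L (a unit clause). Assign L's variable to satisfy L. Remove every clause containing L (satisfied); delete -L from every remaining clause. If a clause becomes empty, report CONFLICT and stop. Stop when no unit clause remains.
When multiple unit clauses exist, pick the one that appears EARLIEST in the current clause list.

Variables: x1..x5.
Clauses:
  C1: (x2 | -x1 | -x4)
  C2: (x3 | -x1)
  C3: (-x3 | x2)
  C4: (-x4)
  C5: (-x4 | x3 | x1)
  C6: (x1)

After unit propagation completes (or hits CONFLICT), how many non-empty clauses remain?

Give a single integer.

unit clause [-4] forces x4=F; simplify:
  satisfied 3 clause(s); 3 remain; assigned so far: [4]
unit clause [1] forces x1=T; simplify:
  drop -1 from [3, -1] -> [3]
  satisfied 1 clause(s); 2 remain; assigned so far: [1, 4]
unit clause [3] forces x3=T; simplify:
  drop -3 from [-3, 2] -> [2]
  satisfied 1 clause(s); 1 remain; assigned so far: [1, 3, 4]
unit clause [2] forces x2=T; simplify:
  satisfied 1 clause(s); 0 remain; assigned so far: [1, 2, 3, 4]

Answer: 0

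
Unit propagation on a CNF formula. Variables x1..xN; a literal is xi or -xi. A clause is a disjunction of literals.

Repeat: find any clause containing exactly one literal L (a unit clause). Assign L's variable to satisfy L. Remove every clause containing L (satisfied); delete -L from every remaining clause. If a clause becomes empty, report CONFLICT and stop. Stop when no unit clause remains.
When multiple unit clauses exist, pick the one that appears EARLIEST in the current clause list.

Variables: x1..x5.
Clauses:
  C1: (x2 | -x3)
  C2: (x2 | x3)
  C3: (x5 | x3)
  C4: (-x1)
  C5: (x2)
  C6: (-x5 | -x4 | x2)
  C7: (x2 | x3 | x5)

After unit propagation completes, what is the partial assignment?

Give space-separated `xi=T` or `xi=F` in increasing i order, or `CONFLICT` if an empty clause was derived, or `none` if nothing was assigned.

unit clause [-1] forces x1=F; simplify:
  satisfied 1 clause(s); 6 remain; assigned so far: [1]
unit clause [2] forces x2=T; simplify:
  satisfied 5 clause(s); 1 remain; assigned so far: [1, 2]

Answer: x1=F x2=T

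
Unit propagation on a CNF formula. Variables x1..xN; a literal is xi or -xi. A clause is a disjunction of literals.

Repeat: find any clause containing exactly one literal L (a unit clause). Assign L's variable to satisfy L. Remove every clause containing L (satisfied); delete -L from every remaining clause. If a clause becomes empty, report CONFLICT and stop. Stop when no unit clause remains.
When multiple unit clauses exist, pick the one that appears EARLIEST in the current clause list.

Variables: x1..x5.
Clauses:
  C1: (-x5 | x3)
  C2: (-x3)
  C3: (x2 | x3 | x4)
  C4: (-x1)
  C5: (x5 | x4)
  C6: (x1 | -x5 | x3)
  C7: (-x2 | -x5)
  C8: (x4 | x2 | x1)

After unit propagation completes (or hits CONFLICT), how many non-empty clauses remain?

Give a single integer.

Answer: 0

Derivation:
unit clause [-3] forces x3=F; simplify:
  drop 3 from [-5, 3] -> [-5]
  drop 3 from [2, 3, 4] -> [2, 4]
  drop 3 from [1, -5, 3] -> [1, -5]
  satisfied 1 clause(s); 7 remain; assigned so far: [3]
unit clause [-5] forces x5=F; simplify:
  drop 5 from [5, 4] -> [4]
  satisfied 3 clause(s); 4 remain; assigned so far: [3, 5]
unit clause [-1] forces x1=F; simplify:
  drop 1 from [4, 2, 1] -> [4, 2]
  satisfied 1 clause(s); 3 remain; assigned so far: [1, 3, 5]
unit clause [4] forces x4=T; simplify:
  satisfied 3 clause(s); 0 remain; assigned so far: [1, 3, 4, 5]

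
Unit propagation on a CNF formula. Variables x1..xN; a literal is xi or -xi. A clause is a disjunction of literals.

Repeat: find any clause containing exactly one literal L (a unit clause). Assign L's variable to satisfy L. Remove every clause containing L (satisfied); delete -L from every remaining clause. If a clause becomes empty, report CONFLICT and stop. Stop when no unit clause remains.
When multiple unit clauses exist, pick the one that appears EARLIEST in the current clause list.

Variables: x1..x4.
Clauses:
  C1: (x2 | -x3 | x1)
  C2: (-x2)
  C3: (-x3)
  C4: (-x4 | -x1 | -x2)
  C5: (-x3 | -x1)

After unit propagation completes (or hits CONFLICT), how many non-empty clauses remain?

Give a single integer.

Answer: 0

Derivation:
unit clause [-2] forces x2=F; simplify:
  drop 2 from [2, -3, 1] -> [-3, 1]
  satisfied 2 clause(s); 3 remain; assigned so far: [2]
unit clause [-3] forces x3=F; simplify:
  satisfied 3 clause(s); 0 remain; assigned so far: [2, 3]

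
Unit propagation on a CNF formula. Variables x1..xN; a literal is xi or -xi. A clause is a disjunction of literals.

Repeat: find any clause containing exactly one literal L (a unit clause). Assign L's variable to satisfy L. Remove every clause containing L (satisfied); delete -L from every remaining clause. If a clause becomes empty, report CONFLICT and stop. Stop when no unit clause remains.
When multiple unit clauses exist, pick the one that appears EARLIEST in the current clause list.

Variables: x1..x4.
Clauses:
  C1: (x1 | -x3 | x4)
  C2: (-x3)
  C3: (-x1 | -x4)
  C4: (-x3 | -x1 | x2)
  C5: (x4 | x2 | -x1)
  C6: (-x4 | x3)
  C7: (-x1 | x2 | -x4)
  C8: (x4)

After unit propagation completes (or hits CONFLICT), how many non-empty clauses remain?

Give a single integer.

unit clause [-3] forces x3=F; simplify:
  drop 3 from [-4, 3] -> [-4]
  satisfied 3 clause(s); 5 remain; assigned so far: [3]
unit clause [-4] forces x4=F; simplify:
  drop 4 from [4, 2, -1] -> [2, -1]
  drop 4 from [4] -> [] (empty!)
  satisfied 3 clause(s); 2 remain; assigned so far: [3, 4]
CONFLICT (empty clause)

Answer: 1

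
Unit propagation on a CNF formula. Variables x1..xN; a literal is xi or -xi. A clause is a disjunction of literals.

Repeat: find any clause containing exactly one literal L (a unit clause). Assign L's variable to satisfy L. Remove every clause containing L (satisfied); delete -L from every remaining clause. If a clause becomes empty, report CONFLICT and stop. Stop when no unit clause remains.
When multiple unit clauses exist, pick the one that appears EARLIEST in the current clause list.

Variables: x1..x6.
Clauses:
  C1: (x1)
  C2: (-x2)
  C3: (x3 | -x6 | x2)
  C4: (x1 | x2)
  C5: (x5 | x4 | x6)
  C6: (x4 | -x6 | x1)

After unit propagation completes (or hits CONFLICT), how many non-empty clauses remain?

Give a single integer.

Answer: 2

Derivation:
unit clause [1] forces x1=T; simplify:
  satisfied 3 clause(s); 3 remain; assigned so far: [1]
unit clause [-2] forces x2=F; simplify:
  drop 2 from [3, -6, 2] -> [3, -6]
  satisfied 1 clause(s); 2 remain; assigned so far: [1, 2]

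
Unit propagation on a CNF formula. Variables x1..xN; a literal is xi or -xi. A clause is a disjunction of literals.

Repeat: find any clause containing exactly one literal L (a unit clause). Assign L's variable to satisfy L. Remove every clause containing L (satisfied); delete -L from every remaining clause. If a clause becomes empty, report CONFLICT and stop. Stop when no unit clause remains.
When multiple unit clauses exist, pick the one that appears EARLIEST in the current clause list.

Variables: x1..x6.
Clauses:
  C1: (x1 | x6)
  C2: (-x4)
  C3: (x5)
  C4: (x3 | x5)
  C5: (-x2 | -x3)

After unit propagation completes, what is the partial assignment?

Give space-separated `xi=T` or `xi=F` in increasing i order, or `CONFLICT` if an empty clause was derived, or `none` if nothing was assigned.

unit clause [-4] forces x4=F; simplify:
  satisfied 1 clause(s); 4 remain; assigned so far: [4]
unit clause [5] forces x5=T; simplify:
  satisfied 2 clause(s); 2 remain; assigned so far: [4, 5]

Answer: x4=F x5=T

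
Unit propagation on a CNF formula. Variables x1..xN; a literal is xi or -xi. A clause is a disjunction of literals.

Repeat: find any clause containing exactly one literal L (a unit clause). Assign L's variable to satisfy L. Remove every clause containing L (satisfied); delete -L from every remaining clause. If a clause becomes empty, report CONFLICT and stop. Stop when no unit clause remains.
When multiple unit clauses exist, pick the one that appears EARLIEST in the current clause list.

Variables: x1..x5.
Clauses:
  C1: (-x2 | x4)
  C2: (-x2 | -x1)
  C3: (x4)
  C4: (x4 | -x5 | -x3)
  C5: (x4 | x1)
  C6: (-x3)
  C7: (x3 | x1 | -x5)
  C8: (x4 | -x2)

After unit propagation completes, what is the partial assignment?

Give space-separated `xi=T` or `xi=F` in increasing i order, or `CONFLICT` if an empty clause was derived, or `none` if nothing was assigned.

Answer: x3=F x4=T

Derivation:
unit clause [4] forces x4=T; simplify:
  satisfied 5 clause(s); 3 remain; assigned so far: [4]
unit clause [-3] forces x3=F; simplify:
  drop 3 from [3, 1, -5] -> [1, -5]
  satisfied 1 clause(s); 2 remain; assigned so far: [3, 4]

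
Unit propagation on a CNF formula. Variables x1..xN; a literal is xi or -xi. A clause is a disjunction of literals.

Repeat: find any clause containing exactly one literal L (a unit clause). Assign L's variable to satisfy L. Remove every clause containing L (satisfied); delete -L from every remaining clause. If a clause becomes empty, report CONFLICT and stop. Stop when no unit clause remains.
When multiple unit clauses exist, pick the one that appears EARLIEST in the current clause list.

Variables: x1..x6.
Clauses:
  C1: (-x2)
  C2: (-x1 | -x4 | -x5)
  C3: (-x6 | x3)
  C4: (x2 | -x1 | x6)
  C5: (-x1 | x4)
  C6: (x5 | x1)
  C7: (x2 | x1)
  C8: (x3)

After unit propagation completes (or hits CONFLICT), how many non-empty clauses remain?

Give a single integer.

Answer: 0

Derivation:
unit clause [-2] forces x2=F; simplify:
  drop 2 from [2, -1, 6] -> [-1, 6]
  drop 2 from [2, 1] -> [1]
  satisfied 1 clause(s); 7 remain; assigned so far: [2]
unit clause [1] forces x1=T; simplify:
  drop -1 from [-1, -4, -5] -> [-4, -5]
  drop -1 from [-1, 6] -> [6]
  drop -1 from [-1, 4] -> [4]
  satisfied 2 clause(s); 5 remain; assigned so far: [1, 2]
unit clause [6] forces x6=T; simplify:
  drop -6 from [-6, 3] -> [3]
  satisfied 1 clause(s); 4 remain; assigned so far: [1, 2, 6]
unit clause [3] forces x3=T; simplify:
  satisfied 2 clause(s); 2 remain; assigned so far: [1, 2, 3, 6]
unit clause [4] forces x4=T; simplify:
  drop -4 from [-4, -5] -> [-5]
  satisfied 1 clause(s); 1 remain; assigned so far: [1, 2, 3, 4, 6]
unit clause [-5] forces x5=F; simplify:
  satisfied 1 clause(s); 0 remain; assigned so far: [1, 2, 3, 4, 5, 6]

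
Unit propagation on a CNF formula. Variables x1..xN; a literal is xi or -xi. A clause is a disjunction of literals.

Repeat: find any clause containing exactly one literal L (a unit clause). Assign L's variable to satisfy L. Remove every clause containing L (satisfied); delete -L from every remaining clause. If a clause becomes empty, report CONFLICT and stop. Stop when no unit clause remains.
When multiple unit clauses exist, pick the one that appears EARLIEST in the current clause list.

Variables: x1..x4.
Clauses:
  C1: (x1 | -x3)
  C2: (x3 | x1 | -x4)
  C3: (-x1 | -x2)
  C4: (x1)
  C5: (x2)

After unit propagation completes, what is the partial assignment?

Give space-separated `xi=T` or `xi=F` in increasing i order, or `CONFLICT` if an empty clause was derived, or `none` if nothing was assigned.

Answer: CONFLICT

Derivation:
unit clause [1] forces x1=T; simplify:
  drop -1 from [-1, -2] -> [-2]
  satisfied 3 clause(s); 2 remain; assigned so far: [1]
unit clause [-2] forces x2=F; simplify:
  drop 2 from [2] -> [] (empty!)
  satisfied 1 clause(s); 1 remain; assigned so far: [1, 2]
CONFLICT (empty clause)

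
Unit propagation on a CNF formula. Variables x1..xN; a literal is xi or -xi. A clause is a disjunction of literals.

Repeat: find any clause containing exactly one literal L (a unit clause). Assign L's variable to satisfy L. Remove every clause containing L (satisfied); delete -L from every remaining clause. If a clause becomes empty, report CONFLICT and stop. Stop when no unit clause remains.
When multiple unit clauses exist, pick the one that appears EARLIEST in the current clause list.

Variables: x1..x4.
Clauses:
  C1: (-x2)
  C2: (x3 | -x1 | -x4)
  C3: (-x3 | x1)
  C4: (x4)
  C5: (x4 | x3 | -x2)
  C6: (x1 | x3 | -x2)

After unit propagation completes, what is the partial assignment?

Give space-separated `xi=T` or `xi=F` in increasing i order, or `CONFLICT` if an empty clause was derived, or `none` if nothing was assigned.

Answer: x2=F x4=T

Derivation:
unit clause [-2] forces x2=F; simplify:
  satisfied 3 clause(s); 3 remain; assigned so far: [2]
unit clause [4] forces x4=T; simplify:
  drop -4 from [3, -1, -4] -> [3, -1]
  satisfied 1 clause(s); 2 remain; assigned so far: [2, 4]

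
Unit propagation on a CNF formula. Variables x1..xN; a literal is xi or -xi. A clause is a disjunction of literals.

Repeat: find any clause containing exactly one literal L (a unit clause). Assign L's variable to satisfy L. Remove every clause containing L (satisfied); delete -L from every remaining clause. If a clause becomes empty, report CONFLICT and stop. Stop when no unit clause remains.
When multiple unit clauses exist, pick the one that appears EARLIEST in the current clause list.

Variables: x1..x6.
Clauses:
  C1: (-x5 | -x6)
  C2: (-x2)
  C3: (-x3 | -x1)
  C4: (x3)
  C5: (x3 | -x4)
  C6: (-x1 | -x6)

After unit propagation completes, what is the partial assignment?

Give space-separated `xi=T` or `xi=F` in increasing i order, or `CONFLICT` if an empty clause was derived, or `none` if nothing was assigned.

Answer: x1=F x2=F x3=T

Derivation:
unit clause [-2] forces x2=F; simplify:
  satisfied 1 clause(s); 5 remain; assigned so far: [2]
unit clause [3] forces x3=T; simplify:
  drop -3 from [-3, -1] -> [-1]
  satisfied 2 clause(s); 3 remain; assigned so far: [2, 3]
unit clause [-1] forces x1=F; simplify:
  satisfied 2 clause(s); 1 remain; assigned so far: [1, 2, 3]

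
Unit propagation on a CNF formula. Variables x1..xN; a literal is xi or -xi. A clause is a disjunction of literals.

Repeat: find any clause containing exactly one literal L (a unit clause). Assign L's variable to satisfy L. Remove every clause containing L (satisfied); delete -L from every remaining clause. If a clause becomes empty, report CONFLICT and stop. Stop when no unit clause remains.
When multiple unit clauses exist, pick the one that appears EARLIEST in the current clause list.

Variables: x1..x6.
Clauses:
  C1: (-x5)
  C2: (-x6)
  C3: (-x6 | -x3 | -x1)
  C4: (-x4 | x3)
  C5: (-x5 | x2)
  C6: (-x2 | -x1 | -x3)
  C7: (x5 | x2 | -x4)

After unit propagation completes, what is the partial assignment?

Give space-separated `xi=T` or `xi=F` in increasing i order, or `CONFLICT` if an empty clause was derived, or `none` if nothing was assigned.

unit clause [-5] forces x5=F; simplify:
  drop 5 from [5, 2, -4] -> [2, -4]
  satisfied 2 clause(s); 5 remain; assigned so far: [5]
unit clause [-6] forces x6=F; simplify:
  satisfied 2 clause(s); 3 remain; assigned so far: [5, 6]

Answer: x5=F x6=F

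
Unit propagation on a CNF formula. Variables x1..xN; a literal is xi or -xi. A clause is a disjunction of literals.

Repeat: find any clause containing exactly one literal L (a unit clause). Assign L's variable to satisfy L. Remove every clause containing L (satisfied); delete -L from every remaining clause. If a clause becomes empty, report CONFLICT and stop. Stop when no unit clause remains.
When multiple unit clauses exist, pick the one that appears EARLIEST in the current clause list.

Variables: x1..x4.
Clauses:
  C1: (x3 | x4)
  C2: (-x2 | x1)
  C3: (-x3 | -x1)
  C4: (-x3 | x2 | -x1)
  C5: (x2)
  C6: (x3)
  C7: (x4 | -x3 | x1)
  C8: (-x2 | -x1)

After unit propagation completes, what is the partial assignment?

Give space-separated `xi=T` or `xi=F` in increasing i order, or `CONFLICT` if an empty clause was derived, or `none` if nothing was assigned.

Answer: CONFLICT

Derivation:
unit clause [2] forces x2=T; simplify:
  drop -2 from [-2, 1] -> [1]
  drop -2 from [-2, -1] -> [-1]
  satisfied 2 clause(s); 6 remain; assigned so far: [2]
unit clause [1] forces x1=T; simplify:
  drop -1 from [-3, -1] -> [-3]
  drop -1 from [-1] -> [] (empty!)
  satisfied 2 clause(s); 4 remain; assigned so far: [1, 2]
CONFLICT (empty clause)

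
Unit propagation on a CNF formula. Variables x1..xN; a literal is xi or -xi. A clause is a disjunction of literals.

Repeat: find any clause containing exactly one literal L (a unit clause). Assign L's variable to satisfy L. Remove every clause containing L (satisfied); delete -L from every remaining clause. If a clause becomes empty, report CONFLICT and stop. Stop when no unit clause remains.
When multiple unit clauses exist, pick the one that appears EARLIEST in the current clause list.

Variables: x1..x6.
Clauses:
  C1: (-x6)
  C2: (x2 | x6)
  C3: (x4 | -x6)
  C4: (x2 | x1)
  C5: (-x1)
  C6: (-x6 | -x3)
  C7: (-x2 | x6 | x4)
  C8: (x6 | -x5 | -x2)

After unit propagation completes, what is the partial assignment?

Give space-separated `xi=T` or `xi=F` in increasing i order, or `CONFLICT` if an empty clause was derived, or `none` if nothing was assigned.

unit clause [-6] forces x6=F; simplify:
  drop 6 from [2, 6] -> [2]
  drop 6 from [-2, 6, 4] -> [-2, 4]
  drop 6 from [6, -5, -2] -> [-5, -2]
  satisfied 3 clause(s); 5 remain; assigned so far: [6]
unit clause [2] forces x2=T; simplify:
  drop -2 from [-2, 4] -> [4]
  drop -2 from [-5, -2] -> [-5]
  satisfied 2 clause(s); 3 remain; assigned so far: [2, 6]
unit clause [-1] forces x1=F; simplify:
  satisfied 1 clause(s); 2 remain; assigned so far: [1, 2, 6]
unit clause [4] forces x4=T; simplify:
  satisfied 1 clause(s); 1 remain; assigned so far: [1, 2, 4, 6]
unit clause [-5] forces x5=F; simplify:
  satisfied 1 clause(s); 0 remain; assigned so far: [1, 2, 4, 5, 6]

Answer: x1=F x2=T x4=T x5=F x6=F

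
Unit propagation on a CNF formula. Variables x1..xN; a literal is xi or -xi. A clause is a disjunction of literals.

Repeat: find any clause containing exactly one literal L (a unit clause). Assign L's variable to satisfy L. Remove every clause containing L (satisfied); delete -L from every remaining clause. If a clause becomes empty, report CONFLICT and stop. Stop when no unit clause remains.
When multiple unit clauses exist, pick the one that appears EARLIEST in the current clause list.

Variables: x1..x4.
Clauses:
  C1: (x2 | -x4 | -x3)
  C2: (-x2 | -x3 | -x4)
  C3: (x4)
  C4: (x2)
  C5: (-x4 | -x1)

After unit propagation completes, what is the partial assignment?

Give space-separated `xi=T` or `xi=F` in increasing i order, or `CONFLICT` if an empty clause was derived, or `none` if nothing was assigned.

Answer: x1=F x2=T x3=F x4=T

Derivation:
unit clause [4] forces x4=T; simplify:
  drop -4 from [2, -4, -3] -> [2, -3]
  drop -4 from [-2, -3, -4] -> [-2, -3]
  drop -4 from [-4, -1] -> [-1]
  satisfied 1 clause(s); 4 remain; assigned so far: [4]
unit clause [2] forces x2=T; simplify:
  drop -2 from [-2, -3] -> [-3]
  satisfied 2 clause(s); 2 remain; assigned so far: [2, 4]
unit clause [-3] forces x3=F; simplify:
  satisfied 1 clause(s); 1 remain; assigned so far: [2, 3, 4]
unit clause [-1] forces x1=F; simplify:
  satisfied 1 clause(s); 0 remain; assigned so far: [1, 2, 3, 4]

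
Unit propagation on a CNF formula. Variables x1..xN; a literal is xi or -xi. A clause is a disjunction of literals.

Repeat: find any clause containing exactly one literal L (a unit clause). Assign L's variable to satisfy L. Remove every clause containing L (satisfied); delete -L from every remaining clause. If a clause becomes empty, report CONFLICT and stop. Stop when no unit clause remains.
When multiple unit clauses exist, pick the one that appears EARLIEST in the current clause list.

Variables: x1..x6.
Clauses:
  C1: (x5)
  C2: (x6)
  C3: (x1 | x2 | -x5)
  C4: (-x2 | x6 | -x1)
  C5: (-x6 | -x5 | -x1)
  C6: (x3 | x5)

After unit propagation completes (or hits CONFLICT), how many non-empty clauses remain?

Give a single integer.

unit clause [5] forces x5=T; simplify:
  drop -5 from [1, 2, -5] -> [1, 2]
  drop -5 from [-6, -5, -1] -> [-6, -1]
  satisfied 2 clause(s); 4 remain; assigned so far: [5]
unit clause [6] forces x6=T; simplify:
  drop -6 from [-6, -1] -> [-1]
  satisfied 2 clause(s); 2 remain; assigned so far: [5, 6]
unit clause [-1] forces x1=F; simplify:
  drop 1 from [1, 2] -> [2]
  satisfied 1 clause(s); 1 remain; assigned so far: [1, 5, 6]
unit clause [2] forces x2=T; simplify:
  satisfied 1 clause(s); 0 remain; assigned so far: [1, 2, 5, 6]

Answer: 0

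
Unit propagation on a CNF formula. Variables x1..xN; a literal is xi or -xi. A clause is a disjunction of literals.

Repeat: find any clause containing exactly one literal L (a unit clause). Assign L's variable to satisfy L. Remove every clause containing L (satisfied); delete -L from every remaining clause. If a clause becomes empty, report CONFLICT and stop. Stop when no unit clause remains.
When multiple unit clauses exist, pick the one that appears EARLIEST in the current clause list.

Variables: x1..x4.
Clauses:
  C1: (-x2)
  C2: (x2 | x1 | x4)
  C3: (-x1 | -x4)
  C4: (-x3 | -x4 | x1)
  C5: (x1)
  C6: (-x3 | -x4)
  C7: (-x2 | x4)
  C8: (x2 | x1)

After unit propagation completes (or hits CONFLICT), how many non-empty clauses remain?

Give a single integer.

Answer: 0

Derivation:
unit clause [-2] forces x2=F; simplify:
  drop 2 from [2, 1, 4] -> [1, 4]
  drop 2 from [2, 1] -> [1]
  satisfied 2 clause(s); 6 remain; assigned so far: [2]
unit clause [1] forces x1=T; simplify:
  drop -1 from [-1, -4] -> [-4]
  satisfied 4 clause(s); 2 remain; assigned so far: [1, 2]
unit clause [-4] forces x4=F; simplify:
  satisfied 2 clause(s); 0 remain; assigned so far: [1, 2, 4]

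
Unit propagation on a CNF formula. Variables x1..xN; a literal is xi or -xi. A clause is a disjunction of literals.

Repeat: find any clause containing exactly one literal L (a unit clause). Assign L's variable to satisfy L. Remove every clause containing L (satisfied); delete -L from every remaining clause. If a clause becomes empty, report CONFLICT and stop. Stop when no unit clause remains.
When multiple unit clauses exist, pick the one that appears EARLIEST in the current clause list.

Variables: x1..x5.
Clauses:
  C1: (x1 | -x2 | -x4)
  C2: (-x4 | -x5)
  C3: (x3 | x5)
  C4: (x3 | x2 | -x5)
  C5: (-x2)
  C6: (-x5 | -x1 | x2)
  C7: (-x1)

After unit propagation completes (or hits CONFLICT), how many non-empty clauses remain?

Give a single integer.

Answer: 3

Derivation:
unit clause [-2] forces x2=F; simplify:
  drop 2 from [3, 2, -5] -> [3, -5]
  drop 2 from [-5, -1, 2] -> [-5, -1]
  satisfied 2 clause(s); 5 remain; assigned so far: [2]
unit clause [-1] forces x1=F; simplify:
  satisfied 2 clause(s); 3 remain; assigned so far: [1, 2]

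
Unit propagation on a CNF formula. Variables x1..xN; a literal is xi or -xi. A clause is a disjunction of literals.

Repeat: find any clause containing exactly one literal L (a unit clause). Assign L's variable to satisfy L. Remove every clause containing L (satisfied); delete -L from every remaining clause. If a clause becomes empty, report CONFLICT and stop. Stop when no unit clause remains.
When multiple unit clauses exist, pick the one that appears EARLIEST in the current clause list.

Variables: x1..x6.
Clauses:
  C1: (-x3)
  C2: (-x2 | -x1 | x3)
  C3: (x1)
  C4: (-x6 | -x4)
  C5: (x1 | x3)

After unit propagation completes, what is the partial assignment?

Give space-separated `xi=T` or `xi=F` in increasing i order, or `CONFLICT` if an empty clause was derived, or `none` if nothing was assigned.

Answer: x1=T x2=F x3=F

Derivation:
unit clause [-3] forces x3=F; simplify:
  drop 3 from [-2, -1, 3] -> [-2, -1]
  drop 3 from [1, 3] -> [1]
  satisfied 1 clause(s); 4 remain; assigned so far: [3]
unit clause [1] forces x1=T; simplify:
  drop -1 from [-2, -1] -> [-2]
  satisfied 2 clause(s); 2 remain; assigned so far: [1, 3]
unit clause [-2] forces x2=F; simplify:
  satisfied 1 clause(s); 1 remain; assigned so far: [1, 2, 3]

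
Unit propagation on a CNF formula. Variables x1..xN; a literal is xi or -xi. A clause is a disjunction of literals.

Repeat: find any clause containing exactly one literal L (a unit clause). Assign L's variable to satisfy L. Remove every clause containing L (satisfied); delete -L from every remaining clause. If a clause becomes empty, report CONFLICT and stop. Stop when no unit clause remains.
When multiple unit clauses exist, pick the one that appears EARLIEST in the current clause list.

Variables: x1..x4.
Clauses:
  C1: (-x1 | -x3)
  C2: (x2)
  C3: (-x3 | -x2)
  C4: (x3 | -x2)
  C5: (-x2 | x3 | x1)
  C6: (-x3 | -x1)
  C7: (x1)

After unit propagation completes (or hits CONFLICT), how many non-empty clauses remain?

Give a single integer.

Answer: 2

Derivation:
unit clause [2] forces x2=T; simplify:
  drop -2 from [-3, -2] -> [-3]
  drop -2 from [3, -2] -> [3]
  drop -2 from [-2, 3, 1] -> [3, 1]
  satisfied 1 clause(s); 6 remain; assigned so far: [2]
unit clause [-3] forces x3=F; simplify:
  drop 3 from [3] -> [] (empty!)
  drop 3 from [3, 1] -> [1]
  satisfied 3 clause(s); 3 remain; assigned so far: [2, 3]
CONFLICT (empty clause)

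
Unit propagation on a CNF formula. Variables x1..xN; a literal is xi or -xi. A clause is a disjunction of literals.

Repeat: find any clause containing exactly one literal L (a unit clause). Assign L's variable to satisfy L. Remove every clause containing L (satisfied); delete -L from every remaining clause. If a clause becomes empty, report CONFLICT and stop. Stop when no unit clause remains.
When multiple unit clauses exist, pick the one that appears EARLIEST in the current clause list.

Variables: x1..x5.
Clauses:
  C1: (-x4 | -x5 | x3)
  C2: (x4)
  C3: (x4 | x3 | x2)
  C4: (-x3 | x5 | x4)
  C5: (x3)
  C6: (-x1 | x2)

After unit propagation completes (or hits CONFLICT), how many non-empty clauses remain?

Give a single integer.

unit clause [4] forces x4=T; simplify:
  drop -4 from [-4, -5, 3] -> [-5, 3]
  satisfied 3 clause(s); 3 remain; assigned so far: [4]
unit clause [3] forces x3=T; simplify:
  satisfied 2 clause(s); 1 remain; assigned so far: [3, 4]

Answer: 1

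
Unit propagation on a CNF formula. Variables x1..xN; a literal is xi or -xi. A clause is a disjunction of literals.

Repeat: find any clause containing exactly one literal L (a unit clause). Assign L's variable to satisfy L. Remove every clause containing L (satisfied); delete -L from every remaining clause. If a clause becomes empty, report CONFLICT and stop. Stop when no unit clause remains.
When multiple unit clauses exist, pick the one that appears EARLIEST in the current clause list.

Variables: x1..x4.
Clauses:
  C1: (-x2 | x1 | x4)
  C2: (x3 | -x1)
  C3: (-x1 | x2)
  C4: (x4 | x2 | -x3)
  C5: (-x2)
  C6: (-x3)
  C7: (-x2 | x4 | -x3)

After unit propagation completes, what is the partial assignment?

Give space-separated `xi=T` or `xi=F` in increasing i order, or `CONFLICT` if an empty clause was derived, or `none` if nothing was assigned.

Answer: x1=F x2=F x3=F

Derivation:
unit clause [-2] forces x2=F; simplify:
  drop 2 from [-1, 2] -> [-1]
  drop 2 from [4, 2, -3] -> [4, -3]
  satisfied 3 clause(s); 4 remain; assigned so far: [2]
unit clause [-1] forces x1=F; simplify:
  satisfied 2 clause(s); 2 remain; assigned so far: [1, 2]
unit clause [-3] forces x3=F; simplify:
  satisfied 2 clause(s); 0 remain; assigned so far: [1, 2, 3]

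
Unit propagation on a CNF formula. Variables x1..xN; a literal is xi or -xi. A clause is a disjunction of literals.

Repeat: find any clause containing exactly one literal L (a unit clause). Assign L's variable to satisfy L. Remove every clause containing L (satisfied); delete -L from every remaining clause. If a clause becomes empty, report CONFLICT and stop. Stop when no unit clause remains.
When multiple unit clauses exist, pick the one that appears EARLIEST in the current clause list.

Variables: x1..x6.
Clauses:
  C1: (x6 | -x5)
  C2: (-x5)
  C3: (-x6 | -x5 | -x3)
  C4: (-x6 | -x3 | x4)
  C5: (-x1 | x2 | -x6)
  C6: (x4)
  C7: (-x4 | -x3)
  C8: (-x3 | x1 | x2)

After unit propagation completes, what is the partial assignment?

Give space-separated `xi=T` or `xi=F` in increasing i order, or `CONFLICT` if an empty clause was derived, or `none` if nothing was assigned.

Answer: x3=F x4=T x5=F

Derivation:
unit clause [-5] forces x5=F; simplify:
  satisfied 3 clause(s); 5 remain; assigned so far: [5]
unit clause [4] forces x4=T; simplify:
  drop -4 from [-4, -3] -> [-3]
  satisfied 2 clause(s); 3 remain; assigned so far: [4, 5]
unit clause [-3] forces x3=F; simplify:
  satisfied 2 clause(s); 1 remain; assigned so far: [3, 4, 5]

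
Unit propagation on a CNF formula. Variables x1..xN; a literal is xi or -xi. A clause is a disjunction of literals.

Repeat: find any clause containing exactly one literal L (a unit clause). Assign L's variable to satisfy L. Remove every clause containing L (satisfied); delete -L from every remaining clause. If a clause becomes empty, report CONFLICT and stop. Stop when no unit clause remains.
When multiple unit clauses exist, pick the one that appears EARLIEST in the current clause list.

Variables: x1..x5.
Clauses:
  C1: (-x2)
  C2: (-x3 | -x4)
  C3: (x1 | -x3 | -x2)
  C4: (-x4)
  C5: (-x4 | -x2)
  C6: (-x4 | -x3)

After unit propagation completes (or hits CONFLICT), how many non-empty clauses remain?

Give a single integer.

Answer: 0

Derivation:
unit clause [-2] forces x2=F; simplify:
  satisfied 3 clause(s); 3 remain; assigned so far: [2]
unit clause [-4] forces x4=F; simplify:
  satisfied 3 clause(s); 0 remain; assigned so far: [2, 4]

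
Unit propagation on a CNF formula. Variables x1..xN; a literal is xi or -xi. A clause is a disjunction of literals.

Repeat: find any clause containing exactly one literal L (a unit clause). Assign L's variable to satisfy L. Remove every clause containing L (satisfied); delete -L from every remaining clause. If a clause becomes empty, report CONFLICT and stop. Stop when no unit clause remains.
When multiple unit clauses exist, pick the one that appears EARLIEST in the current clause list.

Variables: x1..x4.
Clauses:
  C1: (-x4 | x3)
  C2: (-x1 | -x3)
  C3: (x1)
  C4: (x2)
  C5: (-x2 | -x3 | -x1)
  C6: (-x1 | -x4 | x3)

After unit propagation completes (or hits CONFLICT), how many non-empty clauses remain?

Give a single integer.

unit clause [1] forces x1=T; simplify:
  drop -1 from [-1, -3] -> [-3]
  drop -1 from [-2, -3, -1] -> [-2, -3]
  drop -1 from [-1, -4, 3] -> [-4, 3]
  satisfied 1 clause(s); 5 remain; assigned so far: [1]
unit clause [-3] forces x3=F; simplify:
  drop 3 from [-4, 3] -> [-4]
  drop 3 from [-4, 3] -> [-4]
  satisfied 2 clause(s); 3 remain; assigned so far: [1, 3]
unit clause [-4] forces x4=F; simplify:
  satisfied 2 clause(s); 1 remain; assigned so far: [1, 3, 4]
unit clause [2] forces x2=T; simplify:
  satisfied 1 clause(s); 0 remain; assigned so far: [1, 2, 3, 4]

Answer: 0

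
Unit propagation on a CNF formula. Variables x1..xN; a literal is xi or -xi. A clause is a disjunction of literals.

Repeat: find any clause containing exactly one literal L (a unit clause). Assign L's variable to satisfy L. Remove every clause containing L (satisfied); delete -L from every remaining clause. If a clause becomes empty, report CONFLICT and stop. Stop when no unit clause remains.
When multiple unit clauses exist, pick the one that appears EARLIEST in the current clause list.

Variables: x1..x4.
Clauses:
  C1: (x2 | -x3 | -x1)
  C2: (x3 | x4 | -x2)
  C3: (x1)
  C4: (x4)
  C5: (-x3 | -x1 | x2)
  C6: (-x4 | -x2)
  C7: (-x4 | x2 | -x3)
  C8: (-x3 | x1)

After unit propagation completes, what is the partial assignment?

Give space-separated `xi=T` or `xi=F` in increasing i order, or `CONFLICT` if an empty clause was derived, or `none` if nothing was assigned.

unit clause [1] forces x1=T; simplify:
  drop -1 from [2, -3, -1] -> [2, -3]
  drop -1 from [-3, -1, 2] -> [-3, 2]
  satisfied 2 clause(s); 6 remain; assigned so far: [1]
unit clause [4] forces x4=T; simplify:
  drop -4 from [-4, -2] -> [-2]
  drop -4 from [-4, 2, -3] -> [2, -3]
  satisfied 2 clause(s); 4 remain; assigned so far: [1, 4]
unit clause [-2] forces x2=F; simplify:
  drop 2 from [2, -3] -> [-3]
  drop 2 from [-3, 2] -> [-3]
  drop 2 from [2, -3] -> [-3]
  satisfied 1 clause(s); 3 remain; assigned so far: [1, 2, 4]
unit clause [-3] forces x3=F; simplify:
  satisfied 3 clause(s); 0 remain; assigned so far: [1, 2, 3, 4]

Answer: x1=T x2=F x3=F x4=T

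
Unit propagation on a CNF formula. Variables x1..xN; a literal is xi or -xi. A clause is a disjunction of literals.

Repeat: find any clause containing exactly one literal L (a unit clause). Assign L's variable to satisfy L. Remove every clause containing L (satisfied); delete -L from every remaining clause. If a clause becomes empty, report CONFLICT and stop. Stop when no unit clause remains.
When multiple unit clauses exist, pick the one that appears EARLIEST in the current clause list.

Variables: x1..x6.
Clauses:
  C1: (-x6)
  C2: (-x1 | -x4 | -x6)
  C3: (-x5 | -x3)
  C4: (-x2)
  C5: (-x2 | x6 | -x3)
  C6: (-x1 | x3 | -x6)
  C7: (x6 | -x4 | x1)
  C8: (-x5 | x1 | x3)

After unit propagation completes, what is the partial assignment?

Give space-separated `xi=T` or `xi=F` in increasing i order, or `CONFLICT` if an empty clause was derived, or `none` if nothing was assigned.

Answer: x2=F x6=F

Derivation:
unit clause [-6] forces x6=F; simplify:
  drop 6 from [-2, 6, -3] -> [-2, -3]
  drop 6 from [6, -4, 1] -> [-4, 1]
  satisfied 3 clause(s); 5 remain; assigned so far: [6]
unit clause [-2] forces x2=F; simplify:
  satisfied 2 clause(s); 3 remain; assigned so far: [2, 6]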